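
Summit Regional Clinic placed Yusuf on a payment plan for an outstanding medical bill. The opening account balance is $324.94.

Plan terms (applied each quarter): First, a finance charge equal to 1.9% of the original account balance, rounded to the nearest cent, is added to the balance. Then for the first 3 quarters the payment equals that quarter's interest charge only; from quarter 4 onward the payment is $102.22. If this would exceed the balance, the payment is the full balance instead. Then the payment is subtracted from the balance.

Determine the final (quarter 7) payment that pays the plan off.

Quarter 1: opening $324.94; interest $6.17 → $331.11; payment $6.17; balance $324.94
Quarter 2: opening $324.94; interest $6.17 → $331.11; payment $6.17; balance $324.94
Quarter 3: opening $324.94; interest $6.17 → $331.11; payment $6.17; balance $324.94
Quarter 4: opening $324.94; interest $6.17 → $331.11; payment $102.22; balance $228.89
Quarter 5: opening $228.89; interest $6.17 → $235.06; payment $102.22; balance $132.84
Quarter 6: opening $132.84; interest $6.17 → $139.01; payment $102.22; balance $36.79
Quarter 7: opening $36.79; interest $6.17 → $42.96; payment $42.96; balance $0.00

$42.96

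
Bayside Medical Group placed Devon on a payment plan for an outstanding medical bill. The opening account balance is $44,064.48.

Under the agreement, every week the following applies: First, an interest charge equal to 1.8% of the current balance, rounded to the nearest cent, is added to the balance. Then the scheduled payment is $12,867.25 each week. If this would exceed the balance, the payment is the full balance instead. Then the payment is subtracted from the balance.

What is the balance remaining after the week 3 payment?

$7,186.30

Week 1: opening $44,064.48; interest $793.16 → $44,857.64; payment $12,867.25; balance $31,990.39
Week 2: opening $31,990.39; interest $575.83 → $32,566.22; payment $12,867.25; balance $19,698.97
Week 3: opening $19,698.97; interest $354.58 → $20,053.55; payment $12,867.25; balance $7,186.30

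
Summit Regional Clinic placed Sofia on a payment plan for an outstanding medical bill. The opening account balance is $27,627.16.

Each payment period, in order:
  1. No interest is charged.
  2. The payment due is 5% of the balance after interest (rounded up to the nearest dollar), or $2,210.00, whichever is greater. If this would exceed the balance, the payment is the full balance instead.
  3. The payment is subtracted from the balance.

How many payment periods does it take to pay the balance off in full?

13

Payment period 1: opening $27,627.16; payment $2,210.00; balance $25,417.16
Payment period 2: opening $25,417.16; payment $2,210.00; balance $23,207.16
Payment period 3: opening $23,207.16; payment $2,210.00; balance $20,997.16
Payment period 4: opening $20,997.16; payment $2,210.00; balance $18,787.16
Payment period 5: opening $18,787.16; payment $2,210.00; balance $16,577.16
Payment period 6: opening $16,577.16; payment $2,210.00; balance $14,367.16
Payment period 7: opening $14,367.16; payment $2,210.00; balance $12,157.16
Payment period 8: opening $12,157.16; payment $2,210.00; balance $9,947.16
Payment period 9: opening $9,947.16; payment $2,210.00; balance $7,737.16
Payment period 10: opening $7,737.16; payment $2,210.00; balance $5,527.16
Payment period 11: opening $5,527.16; payment $2,210.00; balance $3,317.16
Payment period 12: opening $3,317.16; payment $2,210.00; balance $1,107.16
Payment period 13: opening $1,107.16; payment $1,107.16; balance $0.00
Balance reaches $0.00 in payment period 13.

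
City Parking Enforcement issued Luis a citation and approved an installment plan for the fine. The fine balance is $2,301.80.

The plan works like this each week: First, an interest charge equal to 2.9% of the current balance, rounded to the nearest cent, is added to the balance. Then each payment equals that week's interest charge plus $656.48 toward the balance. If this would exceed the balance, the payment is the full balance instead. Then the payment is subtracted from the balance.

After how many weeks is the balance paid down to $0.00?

4

Week 1: $2,301.80 +$66.75 interest = $2,368.55; pay $723.23 → $1,645.32
Week 2: $1,645.32 +$47.71 interest = $1,693.03; pay $704.19 → $988.84
Week 3: $988.84 +$28.68 interest = $1,017.52; pay $685.16 → $332.36
Week 4: $332.36 +$9.64 interest = $342.00; pay $342.00 → $0.00
Balance reaches $0.00 in week 4.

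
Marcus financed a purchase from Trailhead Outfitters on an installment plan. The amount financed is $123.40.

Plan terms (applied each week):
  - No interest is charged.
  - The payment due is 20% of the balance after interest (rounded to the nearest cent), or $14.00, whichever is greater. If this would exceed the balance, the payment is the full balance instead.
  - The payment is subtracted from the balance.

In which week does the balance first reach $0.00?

8

Week 1: opening $123.40; payment $24.68; balance $98.72
Week 2: opening $98.72; payment $19.74; balance $78.98
Week 3: opening $78.98; payment $15.80; balance $63.18
Week 4: opening $63.18; payment $14.00; balance $49.18
Week 5: opening $49.18; payment $14.00; balance $35.18
Week 6: opening $35.18; payment $14.00; balance $21.18
Week 7: opening $21.18; payment $14.00; balance $7.18
Week 8: opening $7.18; payment $7.18; balance $0.00
Balance reaches $0.00 in week 8.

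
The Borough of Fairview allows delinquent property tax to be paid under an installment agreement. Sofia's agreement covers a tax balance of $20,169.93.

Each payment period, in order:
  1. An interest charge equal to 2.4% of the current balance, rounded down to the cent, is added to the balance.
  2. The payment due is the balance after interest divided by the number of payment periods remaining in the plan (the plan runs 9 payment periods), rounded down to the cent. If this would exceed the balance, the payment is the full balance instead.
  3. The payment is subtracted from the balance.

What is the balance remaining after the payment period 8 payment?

Payment period 1: opening $20,169.93; interest $484.07 → $20,654.00; payment $2,294.88; balance $18,359.12
Payment period 2: opening $18,359.12; interest $440.61 → $18,799.73; payment $2,349.96; balance $16,449.77
Payment period 3: opening $16,449.77; interest $394.79 → $16,844.56; payment $2,406.36; balance $14,438.20
Payment period 4: opening $14,438.20; interest $346.51 → $14,784.71; payment $2,464.11; balance $12,320.60
Payment period 5: opening $12,320.60; interest $295.69 → $12,616.29; payment $2,523.25; balance $10,093.04
Payment period 6: opening $10,093.04; interest $242.23 → $10,335.27; payment $2,583.81; balance $7,751.46
Payment period 7: opening $7,751.46; interest $186.03 → $7,937.49; payment $2,645.83; balance $5,291.66
Payment period 8: opening $5,291.66; interest $126.99 → $5,418.65; payment $2,709.32; balance $2,709.33

$2,709.33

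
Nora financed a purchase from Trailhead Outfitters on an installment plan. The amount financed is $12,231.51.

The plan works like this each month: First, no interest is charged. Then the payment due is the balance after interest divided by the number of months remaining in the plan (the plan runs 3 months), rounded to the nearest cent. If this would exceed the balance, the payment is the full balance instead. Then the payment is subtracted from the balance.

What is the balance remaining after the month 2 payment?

Month 1: opening $12,231.51; payment $4,077.17; balance $8,154.34
Month 2: opening $8,154.34; payment $4,077.17; balance $4,077.17

$4,077.17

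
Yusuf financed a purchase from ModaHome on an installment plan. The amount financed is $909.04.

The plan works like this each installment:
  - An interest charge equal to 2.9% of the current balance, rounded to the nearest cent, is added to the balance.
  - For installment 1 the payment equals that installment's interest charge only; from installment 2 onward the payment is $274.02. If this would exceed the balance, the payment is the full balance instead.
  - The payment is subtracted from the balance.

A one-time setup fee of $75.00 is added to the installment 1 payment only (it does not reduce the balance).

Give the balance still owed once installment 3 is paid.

Installment 1: opening $909.04; interest $26.36 → $935.40; payment $26.36 (+ $75.00 fee); balance $909.04
Installment 2: opening $909.04; interest $26.36 → $935.40; payment $274.02; balance $661.38
Installment 3: opening $661.38; interest $19.18 → $680.56; payment $274.02; balance $406.54

$406.54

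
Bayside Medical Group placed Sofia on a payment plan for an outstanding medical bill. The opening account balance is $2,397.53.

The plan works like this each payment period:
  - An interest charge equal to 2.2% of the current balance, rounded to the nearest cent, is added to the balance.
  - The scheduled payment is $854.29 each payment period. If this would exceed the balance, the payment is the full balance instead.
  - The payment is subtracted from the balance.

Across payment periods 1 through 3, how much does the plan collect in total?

# | Opening | Interest | Payment | End bal
1 | $2,397.53 | $52.75 | $854.29 | $1,595.99
2 | $1,595.99 | $35.11 | $854.29 | $776.81
3 | $776.81 | $17.09 | $793.90 | $0.00
Total paid: $2,502.48

$2,502.48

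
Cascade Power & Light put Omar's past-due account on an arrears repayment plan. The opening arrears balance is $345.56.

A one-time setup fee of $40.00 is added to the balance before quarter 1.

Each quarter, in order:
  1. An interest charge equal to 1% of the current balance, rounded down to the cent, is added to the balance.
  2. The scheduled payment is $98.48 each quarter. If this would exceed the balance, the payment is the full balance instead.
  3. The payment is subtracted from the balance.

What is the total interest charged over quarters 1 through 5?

# | Opening | Interest | Payment | End bal
1 | $385.56 | $3.85 | $98.48 | $290.93
2 | $290.93 | $2.90 | $98.48 | $195.35
3 | $195.35 | $1.95 | $98.48 | $98.82
4 | $98.82 | $0.98 | $98.48 | $1.32
5 | $1.32 | $0.01 | $1.33 | $0.00
Total interest: $3.85 + $2.90 + $1.95 + $0.98 + $0.01 = $9.69

$9.69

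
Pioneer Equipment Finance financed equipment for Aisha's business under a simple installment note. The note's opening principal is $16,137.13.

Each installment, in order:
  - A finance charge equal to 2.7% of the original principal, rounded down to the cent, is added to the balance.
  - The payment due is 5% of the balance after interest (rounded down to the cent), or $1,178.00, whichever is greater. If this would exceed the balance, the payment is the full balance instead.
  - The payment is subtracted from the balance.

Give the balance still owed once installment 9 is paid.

Installment 1: opening $16,137.13; interest $435.70 → $16,572.83; payment $1,178.00; balance $15,394.83
Installment 2: opening $15,394.83; interest $435.70 → $15,830.53; payment $1,178.00; balance $14,652.53
Installment 3: opening $14,652.53; interest $435.70 → $15,088.23; payment $1,178.00; balance $13,910.23
Installment 4: opening $13,910.23; interest $435.70 → $14,345.93; payment $1,178.00; balance $13,167.93
Installment 5: opening $13,167.93; interest $435.70 → $13,603.63; payment $1,178.00; balance $12,425.63
Installment 6: opening $12,425.63; interest $435.70 → $12,861.33; payment $1,178.00; balance $11,683.33
Installment 7: opening $11,683.33; interest $435.70 → $12,119.03; payment $1,178.00; balance $10,941.03
Installment 8: opening $10,941.03; interest $435.70 → $11,376.73; payment $1,178.00; balance $10,198.73
Installment 9: opening $10,198.73; interest $435.70 → $10,634.43; payment $1,178.00; balance $9,456.43

$9,456.43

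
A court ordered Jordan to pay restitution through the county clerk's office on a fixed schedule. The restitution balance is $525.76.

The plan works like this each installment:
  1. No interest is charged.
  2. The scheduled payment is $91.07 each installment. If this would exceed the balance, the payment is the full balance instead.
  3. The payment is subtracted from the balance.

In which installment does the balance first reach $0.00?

Installment 1: opening $525.76; payment $91.07; balance $434.69
Installment 2: opening $434.69; payment $91.07; balance $343.62
Installment 3: opening $343.62; payment $91.07; balance $252.55
Installment 4: opening $252.55; payment $91.07; balance $161.48
Installment 5: opening $161.48; payment $91.07; balance $70.41
Installment 6: opening $70.41; payment $70.41; balance $0.00
Balance reaches $0.00 in installment 6.

6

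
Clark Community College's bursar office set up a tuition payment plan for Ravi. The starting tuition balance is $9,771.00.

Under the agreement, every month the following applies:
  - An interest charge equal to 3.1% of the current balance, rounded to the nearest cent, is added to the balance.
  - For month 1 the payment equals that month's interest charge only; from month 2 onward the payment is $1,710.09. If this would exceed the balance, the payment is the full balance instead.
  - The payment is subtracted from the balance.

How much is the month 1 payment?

Month 1: opening $9,771.00; interest $302.90 → $10,073.90; payment $302.90; balance $9,771.00

$302.90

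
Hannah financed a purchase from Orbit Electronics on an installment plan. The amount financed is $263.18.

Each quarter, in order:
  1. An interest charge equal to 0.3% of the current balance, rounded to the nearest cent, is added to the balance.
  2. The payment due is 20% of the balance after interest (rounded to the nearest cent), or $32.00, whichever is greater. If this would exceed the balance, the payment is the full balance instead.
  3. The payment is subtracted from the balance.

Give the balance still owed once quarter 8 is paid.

Quarter 1: opening $263.18; interest $0.79 → $263.97; payment $52.79; balance $211.18
Quarter 2: opening $211.18; interest $0.63 → $211.81; payment $42.36; balance $169.45
Quarter 3: opening $169.45; interest $0.51 → $169.96; payment $33.99; balance $135.97
Quarter 4: opening $135.97; interest $0.41 → $136.38; payment $32.00; balance $104.38
Quarter 5: opening $104.38; interest $0.31 → $104.69; payment $32.00; balance $72.69
Quarter 6: opening $72.69; interest $0.22 → $72.91; payment $32.00; balance $40.91
Quarter 7: opening $40.91; interest $0.12 → $41.03; payment $32.00; balance $9.03
Quarter 8: opening $9.03; interest $0.03 → $9.06; payment $9.06; balance $0.00

$0.00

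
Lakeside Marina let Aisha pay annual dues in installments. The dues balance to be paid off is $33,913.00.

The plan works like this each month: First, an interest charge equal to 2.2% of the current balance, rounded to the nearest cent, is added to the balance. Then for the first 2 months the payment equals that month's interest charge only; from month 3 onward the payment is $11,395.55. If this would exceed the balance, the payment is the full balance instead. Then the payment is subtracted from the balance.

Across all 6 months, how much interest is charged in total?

$3,050.08

Month 1: $33,913.00 +$746.09 interest = $34,659.09; pay $746.09 → $33,913.00
Month 2: $33,913.00 +$746.09 interest = $34,659.09; pay $746.09 → $33,913.00
Month 3: $33,913.00 +$746.09 interest = $34,659.09; pay $11,395.55 → $23,263.54
Month 4: $23,263.54 +$511.80 interest = $23,775.34; pay $11,395.55 → $12,379.79
Month 5: $12,379.79 +$272.36 interest = $12,652.15; pay $11,395.55 → $1,256.60
Month 6: $1,256.60 +$27.65 interest = $1,284.25; pay $1,284.25 → $0.00
Total interest: $746.09 + $746.09 + $746.09 + $511.80 + $272.36 + $27.65 = $3,050.08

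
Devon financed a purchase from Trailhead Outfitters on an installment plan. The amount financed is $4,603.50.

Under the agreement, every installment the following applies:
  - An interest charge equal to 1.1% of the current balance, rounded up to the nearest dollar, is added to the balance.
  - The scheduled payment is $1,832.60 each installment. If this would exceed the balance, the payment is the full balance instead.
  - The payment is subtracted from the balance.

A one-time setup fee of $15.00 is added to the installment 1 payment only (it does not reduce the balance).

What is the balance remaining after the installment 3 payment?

Installment 1: opening $4,603.50; interest $51.00 → $4,654.50; payment $1,832.60 (+ $15.00 fee); balance $2,821.90
Installment 2: opening $2,821.90; interest $32.00 → $2,853.90; payment $1,832.60; balance $1,021.30
Installment 3: opening $1,021.30; interest $12.00 → $1,033.30; payment $1,033.30; balance $0.00

$0.00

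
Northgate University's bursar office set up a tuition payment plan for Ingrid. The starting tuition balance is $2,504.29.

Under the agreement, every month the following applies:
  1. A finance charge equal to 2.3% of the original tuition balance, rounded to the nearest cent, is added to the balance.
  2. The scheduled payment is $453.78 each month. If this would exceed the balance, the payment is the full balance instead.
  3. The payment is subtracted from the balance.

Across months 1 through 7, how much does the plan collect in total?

# | Opening | Interest | Payment | End bal
1 | $2,504.29 | $57.60 | $453.78 | $2,108.11
2 | $2,108.11 | $57.60 | $453.78 | $1,711.93
3 | $1,711.93 | $57.60 | $453.78 | $1,315.75
4 | $1,315.75 | $57.60 | $453.78 | $919.57
5 | $919.57 | $57.60 | $453.78 | $523.39
6 | $523.39 | $57.60 | $453.78 | $127.21
7 | $127.21 | $57.60 | $184.81 | $0.00
Total paid: $2,907.49

$2,907.49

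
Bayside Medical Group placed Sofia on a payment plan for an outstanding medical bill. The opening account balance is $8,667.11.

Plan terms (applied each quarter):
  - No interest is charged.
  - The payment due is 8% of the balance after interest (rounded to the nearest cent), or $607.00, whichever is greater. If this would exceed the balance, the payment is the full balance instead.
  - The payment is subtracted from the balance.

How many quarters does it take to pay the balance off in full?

Quarter 1: $8,667.11 − $693.37 → $7,973.74
Quarter 2: $7,973.74 − $637.90 → $7,335.84
Quarter 3: $7,335.84 − $607.00 → $6,728.84
Quarter 4: $6,728.84 − $607.00 → $6,121.84
Quarter 5: $6,121.84 − $607.00 → $5,514.84
Quarter 6: $5,514.84 − $607.00 → $4,907.84
Quarter 7: $4,907.84 − $607.00 → $4,300.84
Quarter 8: $4,300.84 − $607.00 → $3,693.84
Quarter 9: $3,693.84 − $607.00 → $3,086.84
Quarter 10: $3,086.84 − $607.00 → $2,479.84
Quarter 11: $2,479.84 − $607.00 → $1,872.84
Quarter 12: $1,872.84 − $607.00 → $1,265.84
Quarter 13: $1,265.84 − $607.00 → $658.84
Quarter 14: $658.84 − $607.00 → $51.84
Quarter 15: $51.84 − $51.84 → $0.00
Balance reaches $0.00 in quarter 15.

15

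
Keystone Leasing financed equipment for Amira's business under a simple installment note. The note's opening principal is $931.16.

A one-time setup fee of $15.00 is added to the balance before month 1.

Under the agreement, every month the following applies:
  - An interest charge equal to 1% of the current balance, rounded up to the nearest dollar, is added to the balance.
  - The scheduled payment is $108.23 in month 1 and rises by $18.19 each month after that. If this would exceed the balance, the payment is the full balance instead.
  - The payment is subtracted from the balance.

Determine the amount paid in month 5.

Month 1: $946.16 +$10.00 interest = $956.16; pay $108.23 → $847.93
Month 2: $847.93 +$9.00 interest = $856.93; pay $126.42 → $730.51
Month 3: $730.51 +$8.00 interest = $738.51; pay $144.61 → $593.90
Month 4: $593.90 +$6.00 interest = $599.90; pay $162.80 → $437.10
Month 5: $437.10 +$5.00 interest = $442.10; pay $180.99 → $261.11

$180.99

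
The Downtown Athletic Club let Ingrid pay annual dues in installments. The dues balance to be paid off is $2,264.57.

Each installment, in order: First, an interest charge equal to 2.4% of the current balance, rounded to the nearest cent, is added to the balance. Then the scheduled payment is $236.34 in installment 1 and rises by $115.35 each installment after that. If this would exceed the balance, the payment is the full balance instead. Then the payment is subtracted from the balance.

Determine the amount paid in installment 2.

$351.69

Installment 1: $2,264.57 +$54.35 interest = $2,318.92; pay $236.34 → $2,082.58
Installment 2: $2,082.58 +$49.98 interest = $2,132.56; pay $351.69 → $1,780.87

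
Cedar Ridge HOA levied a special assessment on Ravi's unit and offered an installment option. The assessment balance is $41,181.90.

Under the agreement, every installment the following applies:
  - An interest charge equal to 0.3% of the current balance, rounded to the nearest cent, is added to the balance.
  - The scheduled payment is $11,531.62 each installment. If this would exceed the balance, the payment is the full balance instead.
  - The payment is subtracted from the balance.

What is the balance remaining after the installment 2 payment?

$18,331.53

Installment 1: opening $41,181.90; interest $123.55 → $41,305.45; payment $11,531.62; balance $29,773.83
Installment 2: opening $29,773.83; interest $89.32 → $29,863.15; payment $11,531.62; balance $18,331.53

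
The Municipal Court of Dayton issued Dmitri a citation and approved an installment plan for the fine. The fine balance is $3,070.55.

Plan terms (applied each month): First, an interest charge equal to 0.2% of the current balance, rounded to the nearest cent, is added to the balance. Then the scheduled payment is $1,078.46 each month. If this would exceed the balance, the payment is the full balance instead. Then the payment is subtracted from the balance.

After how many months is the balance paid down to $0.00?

3

Month 1: opening $3,070.55; interest $6.14 → $3,076.69; payment $1,078.46; balance $1,998.23
Month 2: opening $1,998.23; interest $4.00 → $2,002.23; payment $1,078.46; balance $923.77
Month 3: opening $923.77; interest $1.85 → $925.62; payment $925.62; balance $0.00
Balance reaches $0.00 in month 3.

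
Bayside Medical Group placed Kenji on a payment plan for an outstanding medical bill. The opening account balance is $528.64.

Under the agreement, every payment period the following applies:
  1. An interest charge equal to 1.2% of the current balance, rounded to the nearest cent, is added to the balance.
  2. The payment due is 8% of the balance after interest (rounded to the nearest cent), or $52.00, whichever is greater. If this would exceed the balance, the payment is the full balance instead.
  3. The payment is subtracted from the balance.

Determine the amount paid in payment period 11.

Payment period 1: opening $528.64; interest $6.34 → $534.98; payment $52.00; balance $482.98
Payment period 2: opening $482.98; interest $5.80 → $488.78; payment $52.00; balance $436.78
Payment period 3: opening $436.78; interest $5.24 → $442.02; payment $52.00; balance $390.02
Payment period 4: opening $390.02; interest $4.68 → $394.70; payment $52.00; balance $342.70
Payment period 5: opening $342.70; interest $4.11 → $346.81; payment $52.00; balance $294.81
Payment period 6: opening $294.81; interest $3.54 → $298.35; payment $52.00; balance $246.35
Payment period 7: opening $246.35; interest $2.96 → $249.31; payment $52.00; balance $197.31
Payment period 8: opening $197.31; interest $2.37 → $199.68; payment $52.00; balance $147.68
Payment period 9: opening $147.68; interest $1.77 → $149.45; payment $52.00; balance $97.45
Payment period 10: opening $97.45; interest $1.17 → $98.62; payment $52.00; balance $46.62
Payment period 11: opening $46.62; interest $0.56 → $47.18; payment $47.18; balance $0.00

$47.18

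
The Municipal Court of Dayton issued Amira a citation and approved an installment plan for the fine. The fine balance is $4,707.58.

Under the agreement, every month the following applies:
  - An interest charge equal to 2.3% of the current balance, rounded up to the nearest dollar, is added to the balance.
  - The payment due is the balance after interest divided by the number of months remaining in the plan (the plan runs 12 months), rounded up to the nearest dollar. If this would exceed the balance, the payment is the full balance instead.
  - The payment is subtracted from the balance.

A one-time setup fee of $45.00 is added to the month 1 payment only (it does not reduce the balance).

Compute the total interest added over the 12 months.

Month 1: $4,707.58 +$109.00 interest = $4,816.58; pay $402.00 (+ $45.00 fee) → $4,414.58
Month 2: $4,414.58 +$102.00 interest = $4,516.58; pay $411.00 → $4,105.58
Month 3: $4,105.58 +$95.00 interest = $4,200.58; pay $421.00 → $3,779.58
Month 4: $3,779.58 +$87.00 interest = $3,866.58; pay $430.00 → $3,436.58
Month 5: $3,436.58 +$80.00 interest = $3,516.58; pay $440.00 → $3,076.58
Month 6: $3,076.58 +$71.00 interest = $3,147.58; pay $450.00 → $2,697.58
Month 7: $2,697.58 +$63.00 interest = $2,760.58; pay $461.00 → $2,299.58
Month 8: $2,299.58 +$53.00 interest = $2,352.58; pay $471.00 → $1,881.58
Month 9: $1,881.58 +$44.00 interest = $1,925.58; pay $482.00 → $1,443.58
Month 10: $1,443.58 +$34.00 interest = $1,477.58; pay $493.00 → $984.58
Month 11: $984.58 +$23.00 interest = $1,007.58; pay $504.00 → $503.58
Month 12: $503.58 +$12.00 interest = $515.58; pay $515.58 → $0.00
Total interest: $109.00 + $102.00 + $95.00 + $87.00 + $80.00 + $71.00 + $63.00 + $53.00 + $44.00 + $34.00 + $23.00 + $12.00 = $773.00

$773.00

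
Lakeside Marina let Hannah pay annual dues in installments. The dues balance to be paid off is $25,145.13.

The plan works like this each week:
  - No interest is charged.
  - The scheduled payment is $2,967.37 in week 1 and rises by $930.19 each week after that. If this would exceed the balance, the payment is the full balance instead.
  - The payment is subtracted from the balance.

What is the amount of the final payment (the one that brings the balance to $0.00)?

Week 1: opening $25,145.13; payment $2,967.37; balance $22,177.76
Week 2: opening $22,177.76; payment $3,897.56; balance $18,280.20
Week 3: opening $18,280.20; payment $4,827.75; balance $13,452.45
Week 4: opening $13,452.45; payment $5,757.94; balance $7,694.51
Week 5: opening $7,694.51; payment $6,688.13; balance $1,006.38
Week 6: opening $1,006.38; payment $1,006.38; balance $0.00

$1,006.38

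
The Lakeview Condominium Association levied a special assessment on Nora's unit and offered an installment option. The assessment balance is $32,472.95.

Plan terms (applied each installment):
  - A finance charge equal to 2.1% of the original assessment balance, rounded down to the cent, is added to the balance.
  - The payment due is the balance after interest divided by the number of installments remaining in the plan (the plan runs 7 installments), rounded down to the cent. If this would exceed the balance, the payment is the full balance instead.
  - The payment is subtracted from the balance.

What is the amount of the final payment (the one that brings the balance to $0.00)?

# | Opening | Interest | Payment | End bal
1 | $32,472.95 | $681.93 | $4,736.41 | $28,418.47
2 | $28,418.47 | $681.93 | $4,850.06 | $24,250.34
3 | $24,250.34 | $681.93 | $4,986.45 | $19,945.82
4 | $19,945.82 | $681.93 | $5,156.93 | $15,470.82
5 | $15,470.82 | $681.93 | $5,384.25 | $10,768.50
6 | $10,768.50 | $681.93 | $5,725.21 | $5,725.22
7 | $5,725.22 | $681.93 | $6,407.15 | $0.00

$6,407.15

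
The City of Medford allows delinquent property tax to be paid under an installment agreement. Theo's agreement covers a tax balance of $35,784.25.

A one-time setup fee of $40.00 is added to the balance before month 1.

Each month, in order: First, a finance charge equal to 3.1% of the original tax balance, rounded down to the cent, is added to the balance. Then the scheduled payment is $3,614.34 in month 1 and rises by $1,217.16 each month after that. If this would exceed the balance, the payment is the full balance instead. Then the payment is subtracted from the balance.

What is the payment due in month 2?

$4,831.50

Month 1: opening $35,824.25; interest $1,109.31 → $36,933.56; payment $3,614.34; balance $33,319.22
Month 2: opening $33,319.22; interest $1,109.31 → $34,428.53; payment $4,831.50; balance $29,597.03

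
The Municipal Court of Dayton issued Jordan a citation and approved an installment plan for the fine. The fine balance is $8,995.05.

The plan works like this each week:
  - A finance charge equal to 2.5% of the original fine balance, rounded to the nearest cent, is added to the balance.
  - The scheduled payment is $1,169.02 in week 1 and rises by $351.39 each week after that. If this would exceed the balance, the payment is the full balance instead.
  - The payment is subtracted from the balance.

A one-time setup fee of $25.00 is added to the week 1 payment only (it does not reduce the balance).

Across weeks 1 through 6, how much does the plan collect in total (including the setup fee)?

$10,369.33

Week 1: opening $8,995.05; interest $224.88 → $9,219.93; payment $1,169.02 (+ $25.00 fee); balance $8,050.91
Week 2: opening $8,050.91; interest $224.88 → $8,275.79; payment $1,520.41; balance $6,755.38
Week 3: opening $6,755.38; interest $224.88 → $6,980.26; payment $1,871.80; balance $5,108.46
Week 4: opening $5,108.46; interest $224.88 → $5,333.34; payment $2,223.19; balance $3,110.15
Week 5: opening $3,110.15; interest $224.88 → $3,335.03; payment $2,574.58; balance $760.45
Week 6: opening $760.45; interest $224.88 → $985.33; payment $985.33; balance $0.00
Total paid: $10,369.33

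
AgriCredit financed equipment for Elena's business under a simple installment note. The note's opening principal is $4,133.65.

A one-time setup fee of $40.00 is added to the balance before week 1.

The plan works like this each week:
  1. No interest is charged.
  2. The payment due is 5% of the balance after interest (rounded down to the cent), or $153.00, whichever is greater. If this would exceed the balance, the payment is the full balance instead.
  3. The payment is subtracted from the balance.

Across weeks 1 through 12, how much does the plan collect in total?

$2,024.01

# | Opening | Payment | End bal
1 | $4,173.65 | $208.68 | $3,964.97
2 | $3,964.97 | $198.24 | $3,766.73
3 | $3,766.73 | $188.33 | $3,578.40
4 | $3,578.40 | $178.92 | $3,399.48
5 | $3,399.48 | $169.97 | $3,229.51
6 | $3,229.51 | $161.47 | $3,068.04
7 | $3,068.04 | $153.40 | $2,914.64
8 | $2,914.64 | $153.00 | $2,761.64
9 | $2,761.64 | $153.00 | $2,608.64
10 | $2,608.64 | $153.00 | $2,455.64
11 | $2,455.64 | $153.00 | $2,302.64
12 | $2,302.64 | $153.00 | $2,149.64
Total paid: $2,024.01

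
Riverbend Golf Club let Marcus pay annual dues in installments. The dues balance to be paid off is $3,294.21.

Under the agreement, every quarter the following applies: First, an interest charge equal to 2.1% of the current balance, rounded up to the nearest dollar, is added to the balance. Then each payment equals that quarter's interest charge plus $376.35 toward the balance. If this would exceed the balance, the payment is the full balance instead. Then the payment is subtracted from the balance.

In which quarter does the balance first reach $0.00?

Quarter 1: opening $3,294.21; interest $70.00 → $3,364.21; payment $446.35; balance $2,917.86
Quarter 2: opening $2,917.86; interest $62.00 → $2,979.86; payment $438.35; balance $2,541.51
Quarter 3: opening $2,541.51; interest $54.00 → $2,595.51; payment $430.35; balance $2,165.16
Quarter 4: opening $2,165.16; interest $46.00 → $2,211.16; payment $422.35; balance $1,788.81
Quarter 5: opening $1,788.81; interest $38.00 → $1,826.81; payment $414.35; balance $1,412.46
Quarter 6: opening $1,412.46; interest $30.00 → $1,442.46; payment $406.35; balance $1,036.11
Quarter 7: opening $1,036.11; interest $22.00 → $1,058.11; payment $398.35; balance $659.76
Quarter 8: opening $659.76; interest $14.00 → $673.76; payment $390.35; balance $283.41
Quarter 9: opening $283.41; interest $6.00 → $289.41; payment $289.41; balance $0.00
Balance reaches $0.00 in quarter 9.

9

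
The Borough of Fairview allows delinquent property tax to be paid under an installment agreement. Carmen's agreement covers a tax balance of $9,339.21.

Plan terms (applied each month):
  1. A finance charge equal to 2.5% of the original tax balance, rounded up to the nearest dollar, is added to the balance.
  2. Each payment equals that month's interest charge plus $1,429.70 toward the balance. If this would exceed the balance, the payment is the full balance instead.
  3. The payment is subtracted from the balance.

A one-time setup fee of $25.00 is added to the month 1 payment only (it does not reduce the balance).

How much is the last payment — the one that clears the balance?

$995.01

Month 1: $9,339.21 +$234.00 interest = $9,573.21; pay $1,663.70 (+ $25.00 fee) → $7,909.51
Month 2: $7,909.51 +$234.00 interest = $8,143.51; pay $1,663.70 → $6,479.81
Month 3: $6,479.81 +$234.00 interest = $6,713.81; pay $1,663.70 → $5,050.11
Month 4: $5,050.11 +$234.00 interest = $5,284.11; pay $1,663.70 → $3,620.41
Month 5: $3,620.41 +$234.00 interest = $3,854.41; pay $1,663.70 → $2,190.71
Month 6: $2,190.71 +$234.00 interest = $2,424.71; pay $1,663.70 → $761.01
Month 7: $761.01 +$234.00 interest = $995.01; pay $995.01 → $0.00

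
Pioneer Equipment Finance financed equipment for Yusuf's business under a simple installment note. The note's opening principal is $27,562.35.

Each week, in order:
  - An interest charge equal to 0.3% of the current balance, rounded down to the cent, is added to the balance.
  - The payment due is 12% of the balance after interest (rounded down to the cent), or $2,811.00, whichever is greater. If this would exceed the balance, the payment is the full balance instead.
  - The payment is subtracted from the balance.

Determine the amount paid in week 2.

$2,928.07

# | Opening | Interest | Payment | End bal
1 | $27,562.35 | $82.68 | $3,317.40 | $24,327.63
2 | $24,327.63 | $72.98 | $2,928.07 | $21,472.54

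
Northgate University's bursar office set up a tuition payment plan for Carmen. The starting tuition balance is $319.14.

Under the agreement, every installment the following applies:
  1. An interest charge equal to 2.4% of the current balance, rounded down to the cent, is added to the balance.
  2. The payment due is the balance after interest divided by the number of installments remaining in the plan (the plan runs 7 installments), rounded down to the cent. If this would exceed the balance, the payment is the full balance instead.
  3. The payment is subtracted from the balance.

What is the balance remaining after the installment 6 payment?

$52.56

# | Opening | Interest | Payment | End bal
1 | $319.14 | $7.65 | $46.68 | $280.11
2 | $280.11 | $6.72 | $47.80 | $239.03
3 | $239.03 | $5.73 | $48.95 | $195.81
4 | $195.81 | $4.69 | $50.12 | $150.38
5 | $150.38 | $3.60 | $51.32 | $102.66
6 | $102.66 | $2.46 | $52.56 | $52.56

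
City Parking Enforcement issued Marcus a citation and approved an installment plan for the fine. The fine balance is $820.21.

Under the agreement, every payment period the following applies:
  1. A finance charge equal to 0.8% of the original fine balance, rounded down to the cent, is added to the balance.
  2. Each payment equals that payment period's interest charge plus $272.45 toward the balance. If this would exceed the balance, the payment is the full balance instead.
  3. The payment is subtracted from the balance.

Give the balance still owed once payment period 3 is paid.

Payment period 1: $820.21 +$6.56 interest = $826.77; pay $279.01 → $547.76
Payment period 2: $547.76 +$6.56 interest = $554.32; pay $279.01 → $275.31
Payment period 3: $275.31 +$6.56 interest = $281.87; pay $279.01 → $2.86

$2.86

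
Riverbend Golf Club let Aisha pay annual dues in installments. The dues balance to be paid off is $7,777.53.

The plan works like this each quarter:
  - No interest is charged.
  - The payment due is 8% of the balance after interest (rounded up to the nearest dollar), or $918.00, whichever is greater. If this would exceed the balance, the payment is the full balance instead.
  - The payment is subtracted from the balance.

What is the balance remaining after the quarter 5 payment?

$3,187.53

Quarter 1: $7,777.53 − $918.00 → $6,859.53
Quarter 2: $6,859.53 − $918.00 → $5,941.53
Quarter 3: $5,941.53 − $918.00 → $5,023.53
Quarter 4: $5,023.53 − $918.00 → $4,105.53
Quarter 5: $4,105.53 − $918.00 → $3,187.53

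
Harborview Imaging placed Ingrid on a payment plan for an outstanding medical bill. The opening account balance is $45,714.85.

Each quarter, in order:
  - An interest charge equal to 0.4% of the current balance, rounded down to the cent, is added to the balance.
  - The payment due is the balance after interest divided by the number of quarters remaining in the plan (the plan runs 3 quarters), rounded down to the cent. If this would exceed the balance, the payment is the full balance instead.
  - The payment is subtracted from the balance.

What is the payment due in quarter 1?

$15,299.23

Quarter 1: $45,714.85 +$182.85 interest = $45,897.70; pay $15,299.23 → $30,598.47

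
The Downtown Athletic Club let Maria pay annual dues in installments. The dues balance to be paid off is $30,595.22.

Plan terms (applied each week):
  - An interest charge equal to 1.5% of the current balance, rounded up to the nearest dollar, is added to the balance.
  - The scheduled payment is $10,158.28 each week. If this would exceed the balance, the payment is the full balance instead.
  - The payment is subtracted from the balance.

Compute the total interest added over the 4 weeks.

Week 1: $30,595.22 +$459.00 interest = $31,054.22; pay $10,158.28 → $20,895.94
Week 2: $20,895.94 +$314.00 interest = $21,209.94; pay $10,158.28 → $11,051.66
Week 3: $11,051.66 +$166.00 interest = $11,217.66; pay $10,158.28 → $1,059.38
Week 4: $1,059.38 +$16.00 interest = $1,075.38; pay $1,075.38 → $0.00
Total interest: $459.00 + $314.00 + $166.00 + $16.00 = $955.00

$955.00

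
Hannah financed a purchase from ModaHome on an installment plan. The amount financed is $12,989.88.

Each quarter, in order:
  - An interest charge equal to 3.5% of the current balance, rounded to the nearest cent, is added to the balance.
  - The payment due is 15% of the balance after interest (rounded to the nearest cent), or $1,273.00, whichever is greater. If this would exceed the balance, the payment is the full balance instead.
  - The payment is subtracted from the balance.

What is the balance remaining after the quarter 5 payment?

Quarter 1: $12,989.88 +$454.65 interest = $13,444.53; pay $2,016.68 → $11,427.85
Quarter 2: $11,427.85 +$399.97 interest = $11,827.82; pay $1,774.17 → $10,053.65
Quarter 3: $10,053.65 +$351.88 interest = $10,405.53; pay $1,560.83 → $8,844.70
Quarter 4: $8,844.70 +$309.56 interest = $9,154.26; pay $1,373.14 → $7,781.12
Quarter 5: $7,781.12 +$272.34 interest = $8,053.46; pay $1,273.00 → $6,780.46

$6,780.46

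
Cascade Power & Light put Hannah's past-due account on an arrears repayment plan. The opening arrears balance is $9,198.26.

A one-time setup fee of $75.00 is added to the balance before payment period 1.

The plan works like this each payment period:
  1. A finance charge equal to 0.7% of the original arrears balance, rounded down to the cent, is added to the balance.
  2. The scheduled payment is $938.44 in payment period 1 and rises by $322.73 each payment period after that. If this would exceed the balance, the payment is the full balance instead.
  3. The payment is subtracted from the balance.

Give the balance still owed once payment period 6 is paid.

$0.00

# | Opening | Interest | Payment | End bal
1 | $9,273.26 | $64.38 | $938.44 | $8,399.20
2 | $8,399.20 | $64.38 | $1,261.17 | $7,202.41
3 | $7,202.41 | $64.38 | $1,583.90 | $5,682.89
4 | $5,682.89 | $64.38 | $1,906.63 | $3,840.64
5 | $3,840.64 | $64.38 | $2,229.36 | $1,675.66
6 | $1,675.66 | $64.38 | $1,740.04 | $0.00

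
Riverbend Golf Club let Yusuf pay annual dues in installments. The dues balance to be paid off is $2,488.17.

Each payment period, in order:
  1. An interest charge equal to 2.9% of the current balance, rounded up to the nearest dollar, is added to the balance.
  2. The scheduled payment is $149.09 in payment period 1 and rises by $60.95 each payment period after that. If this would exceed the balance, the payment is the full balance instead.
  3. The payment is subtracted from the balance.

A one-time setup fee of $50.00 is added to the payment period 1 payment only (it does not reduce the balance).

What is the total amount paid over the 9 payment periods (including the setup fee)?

$2,952.17

Payment period 1: opening $2,488.17; interest $73.00 → $2,561.17; payment $149.09 (+ $50.00 fee); balance $2,412.08
Payment period 2: opening $2,412.08; interest $70.00 → $2,482.08; payment $210.04; balance $2,272.04
Payment period 3: opening $2,272.04; interest $66.00 → $2,338.04; payment $270.99; balance $2,067.05
Payment period 4: opening $2,067.05; interest $60.00 → $2,127.05; payment $331.94; balance $1,795.11
Payment period 5: opening $1,795.11; interest $53.00 → $1,848.11; payment $392.89; balance $1,455.22
Payment period 6: opening $1,455.22; interest $43.00 → $1,498.22; payment $453.84; balance $1,044.38
Payment period 7: opening $1,044.38; interest $31.00 → $1,075.38; payment $514.79; balance $560.59
Payment period 8: opening $560.59; interest $17.00 → $577.59; payment $575.74; balance $1.85
Payment period 9: opening $1.85; interest $1.00 → $2.85; payment $2.85; balance $0.00
Total paid: $2,952.17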